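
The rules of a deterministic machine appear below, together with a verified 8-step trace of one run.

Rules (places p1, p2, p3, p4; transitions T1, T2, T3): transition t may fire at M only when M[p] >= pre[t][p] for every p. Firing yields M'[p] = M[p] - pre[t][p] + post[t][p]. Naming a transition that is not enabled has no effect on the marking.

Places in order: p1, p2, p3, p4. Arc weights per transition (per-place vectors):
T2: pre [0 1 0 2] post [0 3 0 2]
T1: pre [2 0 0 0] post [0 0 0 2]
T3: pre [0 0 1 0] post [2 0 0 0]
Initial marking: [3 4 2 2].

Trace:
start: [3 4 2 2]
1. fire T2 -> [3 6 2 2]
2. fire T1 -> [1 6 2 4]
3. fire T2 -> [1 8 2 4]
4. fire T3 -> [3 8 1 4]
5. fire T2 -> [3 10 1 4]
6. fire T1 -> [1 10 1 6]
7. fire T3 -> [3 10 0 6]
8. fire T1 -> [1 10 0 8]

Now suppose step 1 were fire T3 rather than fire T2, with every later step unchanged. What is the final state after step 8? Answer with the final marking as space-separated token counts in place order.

(re-executing from step 1 with the substitution; state before step 1: [3 4 2 2])
1. fire T3 -> [5 4 1 2]
2. fire T1 -> [3 4 1 4]
3. fire T2 -> [3 6 1 4]
4. fire T3 -> [5 6 0 4]
5. fire T2 -> [5 8 0 4]
6. fire T1 -> [3 8 0 6]
7. fire T3 -> [3 8 0 6]
8. fire T1 -> [1 8 0 8]

1 8 0 8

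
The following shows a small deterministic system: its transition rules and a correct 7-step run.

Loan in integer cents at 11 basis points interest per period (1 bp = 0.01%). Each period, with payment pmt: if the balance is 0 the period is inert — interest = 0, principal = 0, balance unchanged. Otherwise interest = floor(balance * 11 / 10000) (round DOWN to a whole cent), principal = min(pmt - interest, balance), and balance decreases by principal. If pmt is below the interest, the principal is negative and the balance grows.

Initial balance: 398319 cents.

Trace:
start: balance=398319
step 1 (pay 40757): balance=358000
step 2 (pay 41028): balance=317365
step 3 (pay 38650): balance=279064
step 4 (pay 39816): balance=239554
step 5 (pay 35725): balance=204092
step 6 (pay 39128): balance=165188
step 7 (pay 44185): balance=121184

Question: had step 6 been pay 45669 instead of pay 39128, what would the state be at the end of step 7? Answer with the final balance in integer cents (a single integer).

114636

(re-executing from step 6 with the substitution; state before step 6: balance=204092)
step 6 (pay 45669): balance=158647
step 7 (pay 44185): balance=114636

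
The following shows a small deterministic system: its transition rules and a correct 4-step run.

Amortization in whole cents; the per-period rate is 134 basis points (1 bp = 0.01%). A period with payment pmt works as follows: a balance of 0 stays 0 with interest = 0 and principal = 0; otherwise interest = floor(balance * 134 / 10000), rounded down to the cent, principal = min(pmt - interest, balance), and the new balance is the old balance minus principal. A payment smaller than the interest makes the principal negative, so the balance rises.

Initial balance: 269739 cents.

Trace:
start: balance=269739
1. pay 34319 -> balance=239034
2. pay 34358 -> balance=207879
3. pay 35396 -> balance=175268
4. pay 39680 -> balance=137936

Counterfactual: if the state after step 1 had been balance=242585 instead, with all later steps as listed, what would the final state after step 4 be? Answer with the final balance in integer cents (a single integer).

141631

state after step 1 := balance=242585
2. pay 34358 -> balance=211477
3. pay 35396 -> balance=178914
4. pay 39680 -> balance=141631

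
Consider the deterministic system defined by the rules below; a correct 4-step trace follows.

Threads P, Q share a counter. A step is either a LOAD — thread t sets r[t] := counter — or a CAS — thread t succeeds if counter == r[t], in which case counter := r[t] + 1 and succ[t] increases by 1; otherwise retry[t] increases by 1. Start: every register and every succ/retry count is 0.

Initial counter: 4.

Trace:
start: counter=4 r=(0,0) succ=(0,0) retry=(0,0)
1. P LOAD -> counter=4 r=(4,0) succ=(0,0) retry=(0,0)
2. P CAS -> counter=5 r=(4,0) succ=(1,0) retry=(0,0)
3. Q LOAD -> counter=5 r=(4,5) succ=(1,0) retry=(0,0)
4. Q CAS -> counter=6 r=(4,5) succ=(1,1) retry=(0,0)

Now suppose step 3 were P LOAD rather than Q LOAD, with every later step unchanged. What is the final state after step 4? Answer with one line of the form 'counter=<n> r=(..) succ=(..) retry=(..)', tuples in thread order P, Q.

(re-executing from step 3 with the substitution; state before step 3: counter=5 r=(4,0) succ=(1,0) retry=(0,0))
3. P LOAD -> counter=5 r=(5,0) succ=(1,0) retry=(0,0)
4. Q CAS -> counter=5 r=(5,0) succ=(1,0) retry=(0,1)

counter=5 r=(5,0) succ=(1,0) retry=(0,1)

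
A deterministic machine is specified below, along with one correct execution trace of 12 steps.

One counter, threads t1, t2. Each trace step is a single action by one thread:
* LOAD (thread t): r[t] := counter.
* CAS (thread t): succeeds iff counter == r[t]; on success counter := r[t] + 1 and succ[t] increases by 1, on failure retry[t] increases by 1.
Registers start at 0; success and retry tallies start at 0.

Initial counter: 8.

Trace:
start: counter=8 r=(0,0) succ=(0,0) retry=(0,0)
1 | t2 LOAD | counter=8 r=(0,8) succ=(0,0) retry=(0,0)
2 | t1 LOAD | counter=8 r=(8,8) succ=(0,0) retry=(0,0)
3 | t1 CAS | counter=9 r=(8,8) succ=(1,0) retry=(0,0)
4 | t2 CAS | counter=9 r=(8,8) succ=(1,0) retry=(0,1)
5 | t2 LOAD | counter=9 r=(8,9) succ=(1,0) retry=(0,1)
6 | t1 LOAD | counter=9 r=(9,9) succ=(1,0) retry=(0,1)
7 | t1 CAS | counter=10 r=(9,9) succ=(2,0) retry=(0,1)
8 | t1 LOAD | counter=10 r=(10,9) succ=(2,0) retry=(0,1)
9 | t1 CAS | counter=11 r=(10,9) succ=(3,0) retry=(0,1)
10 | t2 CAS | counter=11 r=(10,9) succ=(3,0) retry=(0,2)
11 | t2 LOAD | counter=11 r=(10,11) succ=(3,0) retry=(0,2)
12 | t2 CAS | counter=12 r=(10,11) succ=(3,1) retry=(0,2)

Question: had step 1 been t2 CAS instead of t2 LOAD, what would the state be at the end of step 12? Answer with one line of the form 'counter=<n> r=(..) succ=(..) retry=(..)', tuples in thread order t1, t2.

(re-executing from step 1 with the substitution; state before step 1: counter=8 r=(0,0) succ=(0,0) retry=(0,0))
1 | t2 CAS | counter=8 r=(0,0) succ=(0,0) retry=(0,1)
2 | t1 LOAD | counter=8 r=(8,0) succ=(0,0) retry=(0,1)
3 | t1 CAS | counter=9 r=(8,0) succ=(1,0) retry=(0,1)
4 | t2 CAS | counter=9 r=(8,0) succ=(1,0) retry=(0,2)
5 | t2 LOAD | counter=9 r=(8,9) succ=(1,0) retry=(0,2)
6 | t1 LOAD | counter=9 r=(9,9) succ=(1,0) retry=(0,2)
7 | t1 CAS | counter=10 r=(9,9) succ=(2,0) retry=(0,2)
8 | t1 LOAD | counter=10 r=(10,9) succ=(2,0) retry=(0,2)
9 | t1 CAS | counter=11 r=(10,9) succ=(3,0) retry=(0,2)
10 | t2 CAS | counter=11 r=(10,9) succ=(3,0) retry=(0,3)
11 | t2 LOAD | counter=11 r=(10,11) succ=(3,0) retry=(0,3)
12 | t2 CAS | counter=12 r=(10,11) succ=(3,1) retry=(0,3)

counter=12 r=(10,11) succ=(3,1) retry=(0,3)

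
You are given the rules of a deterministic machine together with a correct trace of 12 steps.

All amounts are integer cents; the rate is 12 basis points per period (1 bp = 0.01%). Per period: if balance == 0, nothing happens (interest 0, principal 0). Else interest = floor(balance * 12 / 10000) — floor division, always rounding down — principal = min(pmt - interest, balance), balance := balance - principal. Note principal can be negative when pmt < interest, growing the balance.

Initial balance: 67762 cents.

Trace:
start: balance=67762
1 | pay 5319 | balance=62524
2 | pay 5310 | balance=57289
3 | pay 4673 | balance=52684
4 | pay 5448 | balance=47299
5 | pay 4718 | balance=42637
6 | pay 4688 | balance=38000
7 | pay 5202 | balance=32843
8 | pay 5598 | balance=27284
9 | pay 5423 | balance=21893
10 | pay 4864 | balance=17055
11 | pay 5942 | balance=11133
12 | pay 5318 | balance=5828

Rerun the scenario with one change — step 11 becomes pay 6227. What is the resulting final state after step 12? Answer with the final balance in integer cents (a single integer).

5543

(re-executing from step 11 with the substitution; state before step 11: balance=17055)
11 | pay 6227 | balance=10848
12 | pay 5318 | balance=5543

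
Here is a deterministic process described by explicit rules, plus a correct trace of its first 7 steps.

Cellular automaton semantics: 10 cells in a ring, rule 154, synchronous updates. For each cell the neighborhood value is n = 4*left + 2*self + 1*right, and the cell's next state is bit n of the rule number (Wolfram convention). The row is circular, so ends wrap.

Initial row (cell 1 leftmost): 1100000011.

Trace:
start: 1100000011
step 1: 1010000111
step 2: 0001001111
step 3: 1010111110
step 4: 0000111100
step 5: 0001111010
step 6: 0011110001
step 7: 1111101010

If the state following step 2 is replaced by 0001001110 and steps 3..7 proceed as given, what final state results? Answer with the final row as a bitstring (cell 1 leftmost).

1111010010

state after step 2 := 0001001110
step 3: 0010111101
step 4: 1100111000
step 5: 1011110101
step 6: 0011100001
step 7: 1111010010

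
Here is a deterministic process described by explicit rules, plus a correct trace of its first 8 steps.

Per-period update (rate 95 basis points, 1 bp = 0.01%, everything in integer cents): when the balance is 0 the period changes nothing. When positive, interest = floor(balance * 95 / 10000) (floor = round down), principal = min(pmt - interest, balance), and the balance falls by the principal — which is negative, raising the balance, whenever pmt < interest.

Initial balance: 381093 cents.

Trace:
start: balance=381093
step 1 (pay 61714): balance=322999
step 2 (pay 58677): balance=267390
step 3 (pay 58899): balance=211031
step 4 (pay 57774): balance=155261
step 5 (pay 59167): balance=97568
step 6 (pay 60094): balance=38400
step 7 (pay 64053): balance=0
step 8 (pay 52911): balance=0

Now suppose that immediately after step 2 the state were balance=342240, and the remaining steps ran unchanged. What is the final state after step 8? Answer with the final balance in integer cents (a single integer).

state after step 2 := balance=342240
step 3 (pay 58899): balance=286592
step 4 (pay 57774): balance=231540
step 5 (pay 59167): balance=174572
step 6 (pay 60094): balance=116136
step 7 (pay 64053): balance=53186
step 8 (pay 52911): balance=780

780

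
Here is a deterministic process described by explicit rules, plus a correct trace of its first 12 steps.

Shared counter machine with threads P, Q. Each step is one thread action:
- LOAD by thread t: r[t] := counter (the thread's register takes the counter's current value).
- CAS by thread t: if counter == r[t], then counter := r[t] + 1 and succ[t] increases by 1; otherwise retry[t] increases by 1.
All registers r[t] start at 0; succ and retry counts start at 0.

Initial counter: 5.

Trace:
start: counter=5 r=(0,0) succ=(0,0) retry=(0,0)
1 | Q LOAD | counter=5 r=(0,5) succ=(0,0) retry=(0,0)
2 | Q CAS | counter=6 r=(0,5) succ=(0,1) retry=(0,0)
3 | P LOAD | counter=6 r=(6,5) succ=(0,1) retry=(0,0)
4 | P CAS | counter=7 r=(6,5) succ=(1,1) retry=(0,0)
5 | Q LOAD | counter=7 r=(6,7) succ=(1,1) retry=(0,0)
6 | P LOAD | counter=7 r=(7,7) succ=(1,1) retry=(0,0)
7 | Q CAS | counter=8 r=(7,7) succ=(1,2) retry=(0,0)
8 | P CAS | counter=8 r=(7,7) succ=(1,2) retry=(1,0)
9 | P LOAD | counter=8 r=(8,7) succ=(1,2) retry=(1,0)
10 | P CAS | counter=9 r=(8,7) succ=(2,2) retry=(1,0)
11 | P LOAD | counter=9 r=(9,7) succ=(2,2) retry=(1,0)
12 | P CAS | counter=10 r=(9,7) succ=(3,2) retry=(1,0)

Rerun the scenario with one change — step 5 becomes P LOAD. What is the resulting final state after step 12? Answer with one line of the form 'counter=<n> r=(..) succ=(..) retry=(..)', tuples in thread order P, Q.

counter=10 r=(9,5) succ=(4,1) retry=(0,1)

(re-executing from step 5 with the substitution; state before step 5: counter=7 r=(6,5) succ=(1,1) retry=(0,0))
5 | P LOAD | counter=7 r=(7,5) succ=(1,1) retry=(0,0)
6 | P LOAD | counter=7 r=(7,5) succ=(1,1) retry=(0,0)
7 | Q CAS | counter=7 r=(7,5) succ=(1,1) retry=(0,1)
8 | P CAS | counter=8 r=(7,5) succ=(2,1) retry=(0,1)
9 | P LOAD | counter=8 r=(8,5) succ=(2,1) retry=(0,1)
10 | P CAS | counter=9 r=(8,5) succ=(3,1) retry=(0,1)
11 | P LOAD | counter=9 r=(9,5) succ=(3,1) retry=(0,1)
12 | P CAS | counter=10 r=(9,5) succ=(4,1) retry=(0,1)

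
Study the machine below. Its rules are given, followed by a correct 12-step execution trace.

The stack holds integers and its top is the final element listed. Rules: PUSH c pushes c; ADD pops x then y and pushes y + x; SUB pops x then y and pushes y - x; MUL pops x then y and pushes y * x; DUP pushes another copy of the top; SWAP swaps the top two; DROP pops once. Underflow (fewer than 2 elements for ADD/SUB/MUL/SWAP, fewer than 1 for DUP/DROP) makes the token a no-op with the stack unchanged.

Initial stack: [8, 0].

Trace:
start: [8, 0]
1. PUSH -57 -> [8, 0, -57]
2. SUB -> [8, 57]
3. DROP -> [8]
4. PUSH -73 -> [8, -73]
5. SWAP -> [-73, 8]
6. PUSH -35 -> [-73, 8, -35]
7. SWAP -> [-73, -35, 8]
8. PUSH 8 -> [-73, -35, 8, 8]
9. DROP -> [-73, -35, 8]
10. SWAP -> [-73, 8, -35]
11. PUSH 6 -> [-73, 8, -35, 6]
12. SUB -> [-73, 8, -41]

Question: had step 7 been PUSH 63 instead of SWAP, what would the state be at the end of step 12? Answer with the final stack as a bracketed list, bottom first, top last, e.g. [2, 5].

(re-executing from step 7 with the substitution; state before step 7: [-73, 8, -35])
7. PUSH 63 -> [-73, 8, -35, 63]
8. PUSH 8 -> [-73, 8, -35, 63, 8]
9. DROP -> [-73, 8, -35, 63]
10. SWAP -> [-73, 8, 63, -35]
11. PUSH 6 -> [-73, 8, 63, -35, 6]
12. SUB -> [-73, 8, 63, -41]

[-73, 8, 63, -41]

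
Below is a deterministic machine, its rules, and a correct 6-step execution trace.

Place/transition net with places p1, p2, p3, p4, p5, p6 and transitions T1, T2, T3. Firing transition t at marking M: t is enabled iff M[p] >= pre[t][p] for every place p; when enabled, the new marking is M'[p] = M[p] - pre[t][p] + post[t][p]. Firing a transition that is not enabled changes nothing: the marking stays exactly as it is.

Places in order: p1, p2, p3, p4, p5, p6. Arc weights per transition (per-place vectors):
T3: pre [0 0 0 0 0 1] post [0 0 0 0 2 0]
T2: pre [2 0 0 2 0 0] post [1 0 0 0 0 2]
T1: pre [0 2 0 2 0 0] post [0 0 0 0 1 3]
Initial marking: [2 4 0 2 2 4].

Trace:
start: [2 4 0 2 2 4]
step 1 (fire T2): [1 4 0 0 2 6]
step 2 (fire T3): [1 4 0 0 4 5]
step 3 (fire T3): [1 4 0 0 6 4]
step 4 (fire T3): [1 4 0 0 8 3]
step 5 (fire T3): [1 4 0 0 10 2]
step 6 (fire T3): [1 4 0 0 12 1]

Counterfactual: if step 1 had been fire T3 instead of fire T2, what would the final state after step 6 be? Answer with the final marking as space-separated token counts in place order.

(re-executing from step 1 with the substitution; state before step 1: [2 4 0 2 2 4])
step 1 (fire T3): [2 4 0 2 4 3]
step 2 (fire T3): [2 4 0 2 6 2]
step 3 (fire T3): [2 4 0 2 8 1]
step 4 (fire T3): [2 4 0 2 10 0]
step 5 (fire T3): [2 4 0 2 10 0]
step 6 (fire T3): [2 4 0 2 10 0]

2 4 0 2 10 0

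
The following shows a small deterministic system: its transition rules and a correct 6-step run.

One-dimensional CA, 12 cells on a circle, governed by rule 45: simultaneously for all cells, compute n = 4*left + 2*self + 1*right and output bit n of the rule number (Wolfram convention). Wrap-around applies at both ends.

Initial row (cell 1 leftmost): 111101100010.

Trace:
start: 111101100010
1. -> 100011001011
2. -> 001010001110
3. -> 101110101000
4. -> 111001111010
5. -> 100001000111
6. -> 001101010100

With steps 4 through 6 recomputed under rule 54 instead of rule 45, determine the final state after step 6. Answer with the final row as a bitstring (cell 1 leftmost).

(re-executing steps 4..6 under rule 54; state before step 4: 101110101000)
4. -> 110001111101
5. -> 001010000010
6. -> 011111000111

011111000111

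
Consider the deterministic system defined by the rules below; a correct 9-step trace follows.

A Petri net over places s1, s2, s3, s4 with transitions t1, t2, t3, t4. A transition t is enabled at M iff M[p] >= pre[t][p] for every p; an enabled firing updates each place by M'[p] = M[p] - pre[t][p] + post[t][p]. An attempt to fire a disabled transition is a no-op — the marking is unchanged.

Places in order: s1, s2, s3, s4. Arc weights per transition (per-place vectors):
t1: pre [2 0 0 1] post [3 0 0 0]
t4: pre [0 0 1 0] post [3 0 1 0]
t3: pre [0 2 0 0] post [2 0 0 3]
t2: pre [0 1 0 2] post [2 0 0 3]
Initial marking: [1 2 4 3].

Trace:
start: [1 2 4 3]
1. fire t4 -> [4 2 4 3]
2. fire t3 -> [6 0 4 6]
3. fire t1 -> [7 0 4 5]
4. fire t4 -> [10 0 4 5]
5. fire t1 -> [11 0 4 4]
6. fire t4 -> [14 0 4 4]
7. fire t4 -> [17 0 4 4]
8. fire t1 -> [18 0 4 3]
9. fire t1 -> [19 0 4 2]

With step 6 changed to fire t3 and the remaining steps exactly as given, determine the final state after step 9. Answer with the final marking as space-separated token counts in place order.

16 0 4 2

(re-executing from step 6 with the substitution; state before step 6: [11 0 4 4])
6. fire t3 -> [11 0 4 4]
7. fire t4 -> [14 0 4 4]
8. fire t1 -> [15 0 4 3]
9. fire t1 -> [16 0 4 2]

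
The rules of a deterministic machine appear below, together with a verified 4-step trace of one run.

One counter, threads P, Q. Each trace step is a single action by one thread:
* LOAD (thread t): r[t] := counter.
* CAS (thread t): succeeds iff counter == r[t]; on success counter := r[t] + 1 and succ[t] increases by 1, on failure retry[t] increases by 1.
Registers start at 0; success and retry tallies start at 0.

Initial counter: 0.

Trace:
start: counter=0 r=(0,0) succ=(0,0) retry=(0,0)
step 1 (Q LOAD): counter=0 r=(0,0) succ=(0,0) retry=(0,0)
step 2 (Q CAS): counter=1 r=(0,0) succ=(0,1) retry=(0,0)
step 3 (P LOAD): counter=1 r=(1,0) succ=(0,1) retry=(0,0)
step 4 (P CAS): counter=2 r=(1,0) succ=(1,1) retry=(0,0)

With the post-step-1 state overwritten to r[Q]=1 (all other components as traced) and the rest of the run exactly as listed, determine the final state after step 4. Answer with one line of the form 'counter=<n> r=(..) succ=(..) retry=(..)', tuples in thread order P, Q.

state after step 1 := counter=0 r=(0,1) succ=(0,0) retry=(0,0)
step 2 (Q CAS): counter=0 r=(0,1) succ=(0,0) retry=(0,1)
step 3 (P LOAD): counter=0 r=(0,1) succ=(0,0) retry=(0,1)
step 4 (P CAS): counter=1 r=(0,1) succ=(1,0) retry=(0,1)

counter=1 r=(0,1) succ=(1,0) retry=(0,1)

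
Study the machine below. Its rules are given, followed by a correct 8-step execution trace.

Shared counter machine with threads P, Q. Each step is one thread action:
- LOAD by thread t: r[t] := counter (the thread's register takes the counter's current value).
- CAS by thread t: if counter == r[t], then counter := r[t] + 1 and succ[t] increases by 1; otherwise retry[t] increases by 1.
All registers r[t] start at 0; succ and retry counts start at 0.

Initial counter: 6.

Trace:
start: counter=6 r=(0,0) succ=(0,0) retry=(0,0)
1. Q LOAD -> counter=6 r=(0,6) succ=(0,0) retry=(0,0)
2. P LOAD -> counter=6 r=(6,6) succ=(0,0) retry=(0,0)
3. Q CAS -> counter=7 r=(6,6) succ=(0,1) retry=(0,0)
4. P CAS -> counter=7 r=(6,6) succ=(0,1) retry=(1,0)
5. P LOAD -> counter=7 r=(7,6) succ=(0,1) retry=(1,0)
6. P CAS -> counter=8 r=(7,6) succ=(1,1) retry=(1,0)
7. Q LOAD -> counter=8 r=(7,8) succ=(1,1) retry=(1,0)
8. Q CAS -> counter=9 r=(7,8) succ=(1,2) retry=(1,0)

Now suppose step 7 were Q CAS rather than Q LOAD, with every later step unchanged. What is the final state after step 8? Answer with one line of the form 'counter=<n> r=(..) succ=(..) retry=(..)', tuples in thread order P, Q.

(re-executing from step 7 with the substitution; state before step 7: counter=8 r=(7,6) succ=(1,1) retry=(1,0))
7. Q CAS -> counter=8 r=(7,6) succ=(1,1) retry=(1,1)
8. Q CAS -> counter=8 r=(7,6) succ=(1,1) retry=(1,2)

counter=8 r=(7,6) succ=(1,1) retry=(1,2)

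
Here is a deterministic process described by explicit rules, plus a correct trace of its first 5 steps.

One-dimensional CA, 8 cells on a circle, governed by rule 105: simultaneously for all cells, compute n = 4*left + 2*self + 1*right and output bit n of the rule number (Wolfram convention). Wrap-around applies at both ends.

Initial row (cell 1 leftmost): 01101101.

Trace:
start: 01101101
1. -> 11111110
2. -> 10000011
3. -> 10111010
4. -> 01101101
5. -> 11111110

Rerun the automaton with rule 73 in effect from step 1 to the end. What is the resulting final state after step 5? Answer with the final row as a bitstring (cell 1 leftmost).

(re-executing steps 1..5 under rule 73; state before step 1: 01101101)
1. -> 01101100
2. -> 01101101
3. -> 01101100
4. -> 01101101
5. -> 01101100

01101100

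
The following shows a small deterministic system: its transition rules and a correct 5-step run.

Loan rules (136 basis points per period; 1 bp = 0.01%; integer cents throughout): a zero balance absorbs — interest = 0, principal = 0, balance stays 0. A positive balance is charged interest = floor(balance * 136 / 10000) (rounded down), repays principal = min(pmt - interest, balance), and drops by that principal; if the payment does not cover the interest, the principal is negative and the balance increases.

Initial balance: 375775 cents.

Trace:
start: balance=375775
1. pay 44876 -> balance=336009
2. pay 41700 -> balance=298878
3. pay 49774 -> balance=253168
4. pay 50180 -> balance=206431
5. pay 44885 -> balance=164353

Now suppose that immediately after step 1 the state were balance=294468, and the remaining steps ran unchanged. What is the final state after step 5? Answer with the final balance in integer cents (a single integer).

120506

state after step 1 := balance=294468
2. pay 41700 -> balance=256772
3. pay 49774 -> balance=210490
4. pay 50180 -> balance=163172
5. pay 44885 -> balance=120506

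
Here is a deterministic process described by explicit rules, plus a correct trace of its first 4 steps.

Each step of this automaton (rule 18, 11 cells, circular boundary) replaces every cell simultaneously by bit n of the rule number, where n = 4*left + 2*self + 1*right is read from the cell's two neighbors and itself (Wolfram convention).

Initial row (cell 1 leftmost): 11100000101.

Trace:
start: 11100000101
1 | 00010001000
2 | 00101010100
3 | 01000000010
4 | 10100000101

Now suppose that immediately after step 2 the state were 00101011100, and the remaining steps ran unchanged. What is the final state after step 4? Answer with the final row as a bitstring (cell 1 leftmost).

state after step 2 := 00101011100
3 | 01000000010
4 | 10100000101

10100000101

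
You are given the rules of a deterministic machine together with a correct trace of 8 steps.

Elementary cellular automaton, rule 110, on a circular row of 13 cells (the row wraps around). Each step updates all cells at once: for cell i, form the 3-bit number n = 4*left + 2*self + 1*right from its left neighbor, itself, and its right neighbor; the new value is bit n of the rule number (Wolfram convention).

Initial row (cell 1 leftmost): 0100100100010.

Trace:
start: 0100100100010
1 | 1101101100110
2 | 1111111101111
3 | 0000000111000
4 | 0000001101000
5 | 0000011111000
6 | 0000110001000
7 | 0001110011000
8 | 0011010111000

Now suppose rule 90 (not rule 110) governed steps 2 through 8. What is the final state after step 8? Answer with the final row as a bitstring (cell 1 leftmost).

1101111111111

(re-executing steps 2..8 under rule 90; state before step 2: 1101101100110)
2 | 1101101111110
3 | 1101101000010
4 | 1101100100100
5 | 1101111011011
6 | 0101001011010
7 | 1000110011001
8 | 1101111111111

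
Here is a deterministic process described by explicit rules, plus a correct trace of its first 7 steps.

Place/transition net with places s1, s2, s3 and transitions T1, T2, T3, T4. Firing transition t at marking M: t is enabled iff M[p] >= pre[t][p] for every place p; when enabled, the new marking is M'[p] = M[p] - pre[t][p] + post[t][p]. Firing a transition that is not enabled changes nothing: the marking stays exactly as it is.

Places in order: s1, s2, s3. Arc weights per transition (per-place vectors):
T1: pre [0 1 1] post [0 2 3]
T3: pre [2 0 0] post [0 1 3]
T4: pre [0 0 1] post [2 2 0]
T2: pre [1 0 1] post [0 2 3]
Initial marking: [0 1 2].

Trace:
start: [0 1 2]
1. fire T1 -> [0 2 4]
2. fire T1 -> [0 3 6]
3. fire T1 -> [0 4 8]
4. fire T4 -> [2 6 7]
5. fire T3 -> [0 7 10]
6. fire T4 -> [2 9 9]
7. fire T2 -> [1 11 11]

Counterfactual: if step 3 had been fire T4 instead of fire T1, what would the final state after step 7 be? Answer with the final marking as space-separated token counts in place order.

3 12 8

(re-executing from step 3 with the substitution; state before step 3: [0 3 6])
3. fire T4 -> [2 5 5]
4. fire T4 -> [4 7 4]
5. fire T3 -> [2 8 7]
6. fire T4 -> [4 10 6]
7. fire T2 -> [3 12 8]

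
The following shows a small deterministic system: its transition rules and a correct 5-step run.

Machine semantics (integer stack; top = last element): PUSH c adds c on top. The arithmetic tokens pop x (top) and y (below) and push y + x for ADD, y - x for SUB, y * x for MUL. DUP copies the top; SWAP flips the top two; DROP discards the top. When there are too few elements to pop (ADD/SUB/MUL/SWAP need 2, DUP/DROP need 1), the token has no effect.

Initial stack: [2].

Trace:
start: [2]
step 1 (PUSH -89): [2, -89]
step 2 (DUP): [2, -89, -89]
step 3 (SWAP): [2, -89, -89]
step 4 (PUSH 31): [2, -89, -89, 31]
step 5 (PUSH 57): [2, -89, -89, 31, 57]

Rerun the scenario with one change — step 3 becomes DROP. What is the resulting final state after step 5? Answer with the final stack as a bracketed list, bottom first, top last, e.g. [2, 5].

[2, -89, 31, 57]

(re-executing from step 3 with the substitution; state before step 3: [2, -89, -89])
step 3 (DROP): [2, -89]
step 4 (PUSH 31): [2, -89, 31]
step 5 (PUSH 57): [2, -89, 31, 57]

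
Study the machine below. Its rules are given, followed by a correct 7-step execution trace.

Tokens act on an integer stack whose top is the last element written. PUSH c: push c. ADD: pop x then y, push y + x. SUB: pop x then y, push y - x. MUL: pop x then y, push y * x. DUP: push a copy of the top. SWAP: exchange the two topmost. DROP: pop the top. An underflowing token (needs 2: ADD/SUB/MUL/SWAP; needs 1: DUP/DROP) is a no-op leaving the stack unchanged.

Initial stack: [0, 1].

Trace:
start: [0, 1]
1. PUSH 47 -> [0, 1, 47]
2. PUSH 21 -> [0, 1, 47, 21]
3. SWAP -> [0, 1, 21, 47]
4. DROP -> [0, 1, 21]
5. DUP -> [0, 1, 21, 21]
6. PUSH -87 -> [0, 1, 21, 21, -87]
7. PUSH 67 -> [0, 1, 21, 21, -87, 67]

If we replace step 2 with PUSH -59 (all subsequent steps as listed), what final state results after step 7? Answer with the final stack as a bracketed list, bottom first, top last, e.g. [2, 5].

[0, 1, -59, -59, -87, 67]

(re-executing from step 2 with the substitution; state before step 2: [0, 1, 47])
2. PUSH -59 -> [0, 1, 47, -59]
3. SWAP -> [0, 1, -59, 47]
4. DROP -> [0, 1, -59]
5. DUP -> [0, 1, -59, -59]
6. PUSH -87 -> [0, 1, -59, -59, -87]
7. PUSH 67 -> [0, 1, -59, -59, -87, 67]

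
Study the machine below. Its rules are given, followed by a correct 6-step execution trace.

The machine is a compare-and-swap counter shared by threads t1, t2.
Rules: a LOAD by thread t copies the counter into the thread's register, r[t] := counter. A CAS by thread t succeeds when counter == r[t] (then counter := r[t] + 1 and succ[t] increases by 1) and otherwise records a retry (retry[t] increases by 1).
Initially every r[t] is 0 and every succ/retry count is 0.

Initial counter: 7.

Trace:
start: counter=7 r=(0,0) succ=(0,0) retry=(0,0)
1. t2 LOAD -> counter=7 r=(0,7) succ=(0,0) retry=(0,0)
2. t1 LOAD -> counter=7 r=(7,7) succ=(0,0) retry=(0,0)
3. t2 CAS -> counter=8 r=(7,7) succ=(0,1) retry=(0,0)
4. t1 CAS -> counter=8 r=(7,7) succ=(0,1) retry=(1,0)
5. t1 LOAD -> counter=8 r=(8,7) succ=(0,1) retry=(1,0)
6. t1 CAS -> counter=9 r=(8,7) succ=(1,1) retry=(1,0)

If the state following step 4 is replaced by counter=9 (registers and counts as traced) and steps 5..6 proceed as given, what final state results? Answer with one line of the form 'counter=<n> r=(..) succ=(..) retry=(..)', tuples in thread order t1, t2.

counter=10 r=(9,7) succ=(1,1) retry=(1,0)

state after step 4 := counter=9 r=(7,7) succ=(0,1) retry=(1,0)
5. t1 LOAD -> counter=9 r=(9,7) succ=(0,1) retry=(1,0)
6. t1 CAS -> counter=10 r=(9,7) succ=(1,1) retry=(1,0)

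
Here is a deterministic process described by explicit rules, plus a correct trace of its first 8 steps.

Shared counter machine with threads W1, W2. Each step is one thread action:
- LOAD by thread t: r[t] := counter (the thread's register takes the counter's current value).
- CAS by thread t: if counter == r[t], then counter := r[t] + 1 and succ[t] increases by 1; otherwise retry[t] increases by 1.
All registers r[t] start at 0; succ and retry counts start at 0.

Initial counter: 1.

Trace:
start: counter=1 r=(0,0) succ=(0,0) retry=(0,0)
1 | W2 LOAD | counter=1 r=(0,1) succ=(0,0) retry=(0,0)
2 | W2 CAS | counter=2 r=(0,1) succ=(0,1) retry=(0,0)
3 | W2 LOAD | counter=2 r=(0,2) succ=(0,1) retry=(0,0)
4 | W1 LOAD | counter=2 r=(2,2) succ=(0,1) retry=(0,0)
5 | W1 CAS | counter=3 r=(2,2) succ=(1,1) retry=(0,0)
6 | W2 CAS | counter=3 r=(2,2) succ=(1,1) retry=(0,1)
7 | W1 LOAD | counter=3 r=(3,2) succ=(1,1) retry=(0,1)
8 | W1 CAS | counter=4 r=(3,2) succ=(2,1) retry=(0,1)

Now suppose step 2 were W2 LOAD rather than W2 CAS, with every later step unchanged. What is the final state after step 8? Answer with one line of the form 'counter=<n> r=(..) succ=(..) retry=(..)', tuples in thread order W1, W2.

counter=3 r=(2,1) succ=(2,0) retry=(0,1)

(re-executing from step 2 with the substitution; state before step 2: counter=1 r=(0,1) succ=(0,0) retry=(0,0))
2 | W2 LOAD | counter=1 r=(0,1) succ=(0,0) retry=(0,0)
3 | W2 LOAD | counter=1 r=(0,1) succ=(0,0) retry=(0,0)
4 | W1 LOAD | counter=1 r=(1,1) succ=(0,0) retry=(0,0)
5 | W1 CAS | counter=2 r=(1,1) succ=(1,0) retry=(0,0)
6 | W2 CAS | counter=2 r=(1,1) succ=(1,0) retry=(0,1)
7 | W1 LOAD | counter=2 r=(2,1) succ=(1,0) retry=(0,1)
8 | W1 CAS | counter=3 r=(2,1) succ=(2,0) retry=(0,1)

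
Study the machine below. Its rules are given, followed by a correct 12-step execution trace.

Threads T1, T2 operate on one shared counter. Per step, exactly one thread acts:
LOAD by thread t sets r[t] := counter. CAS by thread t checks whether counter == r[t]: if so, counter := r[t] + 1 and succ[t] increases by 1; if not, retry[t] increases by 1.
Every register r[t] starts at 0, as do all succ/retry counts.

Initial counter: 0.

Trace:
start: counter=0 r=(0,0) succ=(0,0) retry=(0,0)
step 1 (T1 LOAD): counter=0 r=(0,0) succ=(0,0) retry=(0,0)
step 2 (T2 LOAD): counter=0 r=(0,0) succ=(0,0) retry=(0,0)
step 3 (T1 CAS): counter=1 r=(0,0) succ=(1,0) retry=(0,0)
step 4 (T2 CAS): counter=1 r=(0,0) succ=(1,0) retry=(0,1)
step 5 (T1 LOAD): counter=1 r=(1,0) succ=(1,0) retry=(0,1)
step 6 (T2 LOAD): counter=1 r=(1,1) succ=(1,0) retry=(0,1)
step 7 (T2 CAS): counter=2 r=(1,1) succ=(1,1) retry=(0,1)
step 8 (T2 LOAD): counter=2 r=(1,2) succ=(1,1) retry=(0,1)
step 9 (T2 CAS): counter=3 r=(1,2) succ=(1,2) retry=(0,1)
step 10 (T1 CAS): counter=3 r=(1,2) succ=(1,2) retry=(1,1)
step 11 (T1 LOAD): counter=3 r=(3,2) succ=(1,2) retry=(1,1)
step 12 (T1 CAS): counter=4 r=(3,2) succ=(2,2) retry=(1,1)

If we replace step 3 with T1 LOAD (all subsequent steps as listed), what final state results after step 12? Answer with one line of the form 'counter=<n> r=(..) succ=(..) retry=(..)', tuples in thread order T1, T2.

(re-executing from step 3 with the substitution; state before step 3: counter=0 r=(0,0) succ=(0,0) retry=(0,0))
step 3 (T1 LOAD): counter=0 r=(0,0) succ=(0,0) retry=(0,0)
step 4 (T2 CAS): counter=1 r=(0,0) succ=(0,1) retry=(0,0)
step 5 (T1 LOAD): counter=1 r=(1,0) succ=(0,1) retry=(0,0)
step 6 (T2 LOAD): counter=1 r=(1,1) succ=(0,1) retry=(0,0)
step 7 (T2 CAS): counter=2 r=(1,1) succ=(0,2) retry=(0,0)
step 8 (T2 LOAD): counter=2 r=(1,2) succ=(0,2) retry=(0,0)
step 9 (T2 CAS): counter=3 r=(1,2) succ=(0,3) retry=(0,0)
step 10 (T1 CAS): counter=3 r=(1,2) succ=(0,3) retry=(1,0)
step 11 (T1 LOAD): counter=3 r=(3,2) succ=(0,3) retry=(1,0)
step 12 (T1 CAS): counter=4 r=(3,2) succ=(1,3) retry=(1,0)

counter=4 r=(3,2) succ=(1,3) retry=(1,0)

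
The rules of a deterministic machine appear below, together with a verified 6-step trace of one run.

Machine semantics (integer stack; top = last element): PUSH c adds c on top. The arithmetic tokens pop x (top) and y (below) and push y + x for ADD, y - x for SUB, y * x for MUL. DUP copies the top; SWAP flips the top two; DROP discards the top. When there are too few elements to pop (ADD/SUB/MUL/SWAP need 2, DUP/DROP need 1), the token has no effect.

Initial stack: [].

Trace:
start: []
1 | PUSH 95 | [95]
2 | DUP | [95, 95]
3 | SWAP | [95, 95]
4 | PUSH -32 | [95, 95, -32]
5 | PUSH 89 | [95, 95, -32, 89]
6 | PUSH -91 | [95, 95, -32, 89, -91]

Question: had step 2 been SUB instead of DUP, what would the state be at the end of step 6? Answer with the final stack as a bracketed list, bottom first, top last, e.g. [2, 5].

(re-executing from step 2 with the substitution; state before step 2: [95])
2 | SUB | [95]
3 | SWAP | [95]
4 | PUSH -32 | [95, -32]
5 | PUSH 89 | [95, -32, 89]
6 | PUSH -91 | [95, -32, 89, -91]

[95, -32, 89, -91]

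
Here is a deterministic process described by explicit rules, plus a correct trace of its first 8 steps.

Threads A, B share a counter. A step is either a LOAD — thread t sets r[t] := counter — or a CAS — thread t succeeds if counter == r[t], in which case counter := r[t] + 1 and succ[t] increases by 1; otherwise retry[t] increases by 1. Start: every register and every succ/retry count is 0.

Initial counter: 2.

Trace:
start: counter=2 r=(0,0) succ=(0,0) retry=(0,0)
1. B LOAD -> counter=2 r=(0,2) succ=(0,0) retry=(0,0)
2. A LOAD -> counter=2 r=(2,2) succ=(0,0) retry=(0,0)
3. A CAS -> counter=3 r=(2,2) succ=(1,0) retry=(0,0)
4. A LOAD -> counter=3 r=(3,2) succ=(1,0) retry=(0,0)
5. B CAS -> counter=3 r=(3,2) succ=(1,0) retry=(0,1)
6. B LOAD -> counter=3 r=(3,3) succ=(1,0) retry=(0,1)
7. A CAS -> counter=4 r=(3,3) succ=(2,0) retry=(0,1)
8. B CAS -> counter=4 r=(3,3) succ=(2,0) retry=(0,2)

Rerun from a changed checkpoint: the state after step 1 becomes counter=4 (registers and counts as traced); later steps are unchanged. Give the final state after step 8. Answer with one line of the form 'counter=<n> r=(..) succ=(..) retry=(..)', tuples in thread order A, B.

state after step 1 := counter=4 r=(0,2) succ=(0,0) retry=(0,0)
2. A LOAD -> counter=4 r=(4,2) succ=(0,0) retry=(0,0)
3. A CAS -> counter=5 r=(4,2) succ=(1,0) retry=(0,0)
4. A LOAD -> counter=5 r=(5,2) succ=(1,0) retry=(0,0)
5. B CAS -> counter=5 r=(5,2) succ=(1,0) retry=(0,1)
6. B LOAD -> counter=5 r=(5,5) succ=(1,0) retry=(0,1)
7. A CAS -> counter=6 r=(5,5) succ=(2,0) retry=(0,1)
8. B CAS -> counter=6 r=(5,5) succ=(2,0) retry=(0,2)

counter=6 r=(5,5) succ=(2,0) retry=(0,2)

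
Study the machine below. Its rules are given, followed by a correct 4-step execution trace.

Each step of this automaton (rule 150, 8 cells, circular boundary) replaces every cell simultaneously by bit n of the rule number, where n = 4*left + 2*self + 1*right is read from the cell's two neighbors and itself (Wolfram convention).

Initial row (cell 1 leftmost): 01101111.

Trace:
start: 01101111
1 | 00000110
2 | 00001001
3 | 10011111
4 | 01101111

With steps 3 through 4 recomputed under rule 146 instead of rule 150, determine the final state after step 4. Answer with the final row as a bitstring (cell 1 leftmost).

(re-executing steps 3..4 under rule 146; state before step 3: 00001001)
3 | 10010110
4 | 01100000

01100000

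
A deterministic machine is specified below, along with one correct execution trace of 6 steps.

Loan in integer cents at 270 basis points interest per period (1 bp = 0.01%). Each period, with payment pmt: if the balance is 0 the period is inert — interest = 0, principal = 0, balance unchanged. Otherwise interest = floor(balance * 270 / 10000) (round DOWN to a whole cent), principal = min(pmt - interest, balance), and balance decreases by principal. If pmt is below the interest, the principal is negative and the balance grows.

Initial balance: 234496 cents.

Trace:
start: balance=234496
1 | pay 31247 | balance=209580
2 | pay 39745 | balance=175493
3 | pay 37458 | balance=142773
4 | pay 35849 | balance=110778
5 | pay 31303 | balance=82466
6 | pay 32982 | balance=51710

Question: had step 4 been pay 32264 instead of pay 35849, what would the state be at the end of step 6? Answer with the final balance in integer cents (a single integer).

(re-executing from step 4 with the substitution; state before step 4: balance=142773)
4 | pay 32264 | balance=114363
5 | pay 31303 | balance=86147
6 | pay 32982 | balance=55490

55490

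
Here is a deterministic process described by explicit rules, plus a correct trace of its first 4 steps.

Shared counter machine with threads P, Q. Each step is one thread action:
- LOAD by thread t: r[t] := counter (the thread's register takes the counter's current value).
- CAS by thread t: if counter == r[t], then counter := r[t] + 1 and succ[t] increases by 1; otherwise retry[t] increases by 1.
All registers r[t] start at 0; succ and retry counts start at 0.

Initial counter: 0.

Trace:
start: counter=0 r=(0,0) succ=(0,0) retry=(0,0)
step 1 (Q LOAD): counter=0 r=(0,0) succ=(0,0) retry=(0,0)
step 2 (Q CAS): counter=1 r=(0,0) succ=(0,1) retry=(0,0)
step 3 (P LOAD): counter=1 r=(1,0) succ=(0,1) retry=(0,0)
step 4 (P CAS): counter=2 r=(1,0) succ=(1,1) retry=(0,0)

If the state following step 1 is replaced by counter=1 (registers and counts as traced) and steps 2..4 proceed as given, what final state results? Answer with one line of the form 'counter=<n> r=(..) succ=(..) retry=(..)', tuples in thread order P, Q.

counter=2 r=(1,0) succ=(1,0) retry=(0,1)

state after step 1 := counter=1 r=(0,0) succ=(0,0) retry=(0,0)
step 2 (Q CAS): counter=1 r=(0,0) succ=(0,0) retry=(0,1)
step 3 (P LOAD): counter=1 r=(1,0) succ=(0,0) retry=(0,1)
step 4 (P CAS): counter=2 r=(1,0) succ=(1,0) retry=(0,1)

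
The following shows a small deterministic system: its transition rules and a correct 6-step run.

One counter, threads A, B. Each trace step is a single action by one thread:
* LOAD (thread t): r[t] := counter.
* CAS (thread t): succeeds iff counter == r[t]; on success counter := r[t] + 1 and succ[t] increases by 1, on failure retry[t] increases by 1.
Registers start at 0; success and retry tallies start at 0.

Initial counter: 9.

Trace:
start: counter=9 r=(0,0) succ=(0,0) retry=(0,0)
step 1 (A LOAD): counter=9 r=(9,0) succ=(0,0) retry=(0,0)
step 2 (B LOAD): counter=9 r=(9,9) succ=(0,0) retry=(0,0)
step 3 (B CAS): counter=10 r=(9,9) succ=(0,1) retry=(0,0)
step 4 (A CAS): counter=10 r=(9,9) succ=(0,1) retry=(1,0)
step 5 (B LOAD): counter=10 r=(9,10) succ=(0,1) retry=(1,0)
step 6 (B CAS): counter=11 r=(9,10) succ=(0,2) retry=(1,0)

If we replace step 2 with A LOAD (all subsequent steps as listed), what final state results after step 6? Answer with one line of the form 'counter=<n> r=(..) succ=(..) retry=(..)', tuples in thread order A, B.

(re-executing from step 2 with the substitution; state before step 2: counter=9 r=(9,0) succ=(0,0) retry=(0,0))
step 2 (A LOAD): counter=9 r=(9,0) succ=(0,0) retry=(0,0)
step 3 (B CAS): counter=9 r=(9,0) succ=(0,0) retry=(0,1)
step 4 (A CAS): counter=10 r=(9,0) succ=(1,0) retry=(0,1)
step 5 (B LOAD): counter=10 r=(9,10) succ=(1,0) retry=(0,1)
step 6 (B CAS): counter=11 r=(9,10) succ=(1,1) retry=(0,1)

counter=11 r=(9,10) succ=(1,1) retry=(0,1)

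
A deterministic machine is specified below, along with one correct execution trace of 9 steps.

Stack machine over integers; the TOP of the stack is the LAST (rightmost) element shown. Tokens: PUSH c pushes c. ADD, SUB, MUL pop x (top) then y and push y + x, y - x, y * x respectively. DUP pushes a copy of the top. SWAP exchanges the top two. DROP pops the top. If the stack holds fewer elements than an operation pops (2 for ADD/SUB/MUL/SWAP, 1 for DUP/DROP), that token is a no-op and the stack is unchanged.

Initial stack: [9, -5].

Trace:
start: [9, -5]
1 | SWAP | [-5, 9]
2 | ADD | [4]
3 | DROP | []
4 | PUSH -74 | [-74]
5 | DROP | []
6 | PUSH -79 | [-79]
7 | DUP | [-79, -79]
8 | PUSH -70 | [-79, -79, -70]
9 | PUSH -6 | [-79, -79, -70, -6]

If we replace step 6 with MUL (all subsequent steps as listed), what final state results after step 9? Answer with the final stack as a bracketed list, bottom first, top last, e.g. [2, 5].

[-70, -6]

(re-executing from step 6 with the substitution; state before step 6: [])
6 | MUL | []
7 | DUP | []
8 | PUSH -70 | [-70]
9 | PUSH -6 | [-70, -6]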